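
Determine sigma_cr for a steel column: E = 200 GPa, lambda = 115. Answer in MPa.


sigma_cr = pi^2 * E / lambda^2
= 9.8696 * 200000.0 / 115^2
= 9.8696 * 200000.0 / 13225
= 149.2568 MPa

149.2568 MPa


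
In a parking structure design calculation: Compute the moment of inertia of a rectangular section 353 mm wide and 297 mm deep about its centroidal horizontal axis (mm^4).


I = b * h^3 / 12
= 353 * 297^3 / 12
= 353 * 26198073 / 12
= 770659980.75 mm^4

770659980.75 mm^4


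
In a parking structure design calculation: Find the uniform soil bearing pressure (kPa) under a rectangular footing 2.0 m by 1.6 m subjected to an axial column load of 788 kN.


A = 2.0 * 1.6 = 3.2 m^2
q = P / A = 788 / 3.2
= 246.25 kPa

246.25 kPa


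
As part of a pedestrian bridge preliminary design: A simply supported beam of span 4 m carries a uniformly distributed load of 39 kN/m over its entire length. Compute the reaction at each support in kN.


Total load = w * L = 39 * 4 = 156 kN
By symmetry, each reaction R = total / 2 = 156 / 2 = 78.0 kN

78.0 kN


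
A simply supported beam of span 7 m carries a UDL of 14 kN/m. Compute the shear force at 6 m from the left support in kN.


R_A = w * L / 2 = 14 * 7 / 2 = 49.0 kN
V(x) = R_A - w * x = 49.0 - 14 * 6
= -35.0 kN

-35.0 kN


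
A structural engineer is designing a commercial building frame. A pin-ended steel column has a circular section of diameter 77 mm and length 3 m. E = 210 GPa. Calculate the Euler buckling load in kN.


I = pi * d^4 / 64 = 1725570.86 mm^4
L = 3000.0 mm
P_cr = pi^2 * E * I / L^2
= 9.8696 * 210000.0 * 1725570.86 / 3000.0^2
= 397383.04 N = 397.383 kN

397.383 kN


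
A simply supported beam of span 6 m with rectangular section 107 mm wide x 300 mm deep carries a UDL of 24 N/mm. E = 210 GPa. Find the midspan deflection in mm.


I = 107 * 300^3 / 12 = 240750000.0 mm^4
L = 6000.0 mm, w = 24 N/mm, E = 210000.0 MPa
delta = 5 * w * L^4 / (384 * E * I)
= 5 * 24 * 6000.0^4 / (384 * 210000.0 * 240750000.0)
= 8.0107 mm

8.0107 mm


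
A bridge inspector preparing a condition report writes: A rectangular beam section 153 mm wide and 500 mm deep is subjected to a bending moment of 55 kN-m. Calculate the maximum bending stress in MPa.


I = b * h^3 / 12 = 153 * 500^3 / 12 = 1593750000.0 mm^4
y = h / 2 = 500 / 2 = 250.0 mm
M = 55 kN-m = 55000000.0 N-mm
sigma = M * y / I = 55000000.0 * 250.0 / 1593750000.0
= 8.63 MPa

8.63 MPa


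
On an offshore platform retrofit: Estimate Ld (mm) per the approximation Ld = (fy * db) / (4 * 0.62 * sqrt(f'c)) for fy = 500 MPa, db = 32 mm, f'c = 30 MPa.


Ld = (fy * db) / (4 * 0.62 * sqrt(f'c))
= (500 * 32) / (4 * 0.62 * sqrt(30))
= 16000 / 13.5835
= 1177.9 mm

1177.9 mm


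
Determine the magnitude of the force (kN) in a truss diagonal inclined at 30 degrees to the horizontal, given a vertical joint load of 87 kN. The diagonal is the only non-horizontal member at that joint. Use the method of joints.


At the joint, only the diagonal has a vertical component, so vertical equilibrium gives:
F * sin(30) = 87
F = 87 / sin(30)
= 87 / 0.5
= 174.0 kN

174.0 kN


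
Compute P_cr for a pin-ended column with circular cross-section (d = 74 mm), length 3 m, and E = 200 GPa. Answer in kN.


I = pi * d^4 / 64 = 1471962.61 mm^4
L = 3000.0 mm
P_cr = pi^2 * E * I / L^2
= 9.8696 * 200000.0 * 1471962.61 / 3000.0^2
= 322837.53 N = 322.8375 kN

322.8375 kN


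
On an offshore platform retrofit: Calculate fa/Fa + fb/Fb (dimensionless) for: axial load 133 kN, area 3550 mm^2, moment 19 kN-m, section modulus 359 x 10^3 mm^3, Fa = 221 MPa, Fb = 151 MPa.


f_a = P / A = 133000.0 / 3550 = 37.4648 MPa
f_b = M / S = 19000000.0 / 359000.0 = 52.9248 MPa
Ratio = f_a / Fa + f_b / Fb
= 37.4648 / 221 + 52.9248 / 151
= 0.52 (dimensionless)

0.52 (dimensionless)


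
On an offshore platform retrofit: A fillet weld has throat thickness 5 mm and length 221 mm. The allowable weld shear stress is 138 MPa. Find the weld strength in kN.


Strength = throat * length * allowable stress
= 5 * 221 * 138 N
= 152490 N
= 152.49 kN

152.49 kN


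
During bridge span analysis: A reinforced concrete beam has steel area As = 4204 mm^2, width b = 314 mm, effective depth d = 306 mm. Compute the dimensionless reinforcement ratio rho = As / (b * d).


rho = As / (b * d)
= 4204 / (314 * 306)
= 4204 / 96084
= 0.043753 (dimensionless)

0.043753 (dimensionless)


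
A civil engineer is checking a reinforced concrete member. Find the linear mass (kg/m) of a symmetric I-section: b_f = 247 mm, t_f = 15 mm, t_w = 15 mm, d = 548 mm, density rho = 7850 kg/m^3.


A_flanges = 2 * 247 * 15 = 7410 mm^2
A_web = (548 - 2 * 15) * 15 = 7770 mm^2
A_total = 7410 + 7770 = 15180 mm^2 = 0.015180 m^2
Weight = rho * A = 7850 * 0.015180 = 119.163 kg/m

119.163 kg/m


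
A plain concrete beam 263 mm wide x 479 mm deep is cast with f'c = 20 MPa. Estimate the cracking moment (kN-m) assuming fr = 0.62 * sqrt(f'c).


fr = 0.62 * sqrt(20) = 0.62 * 4.4721 = 2.7727 MPa
I = 263 * 479^3 / 12 = 2408690738.08 mm^4
y_t = 239.5 mm
M_cr = fr * I / y_t = 2.7727 * 2408690738.08 / 239.5 N-mm
= 27.8857 kN-m

27.8857 kN-m


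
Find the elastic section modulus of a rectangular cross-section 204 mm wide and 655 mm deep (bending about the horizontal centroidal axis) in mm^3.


S = b * h^2 / 6
= 204 * 655^2 / 6
= 204 * 429025 / 6
= 14586850.0 mm^3

14586850.0 mm^3


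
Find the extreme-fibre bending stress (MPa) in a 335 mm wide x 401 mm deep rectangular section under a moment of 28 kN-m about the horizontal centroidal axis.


I = b * h^3 / 12 = 335 * 401^3 / 12 = 1800100194.58 mm^4
y = h / 2 = 401 / 2 = 200.5 mm
M = 28 kN-m = 28000000.0 N-mm
sigma = M * y / I = 28000000.0 * 200.5 / 1800100194.58
= 3.12 MPa

3.12 MPa


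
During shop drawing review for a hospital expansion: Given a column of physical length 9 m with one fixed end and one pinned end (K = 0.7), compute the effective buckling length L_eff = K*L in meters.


L_eff = K * L
= 0.7 * 9
= 6.3 m

6.3 m


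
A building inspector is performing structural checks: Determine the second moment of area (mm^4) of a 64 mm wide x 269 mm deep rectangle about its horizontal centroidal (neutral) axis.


I = b * h^3 / 12
= 64 * 269^3 / 12
= 64 * 19465109 / 12
= 103813914.67 mm^4

103813914.67 mm^4


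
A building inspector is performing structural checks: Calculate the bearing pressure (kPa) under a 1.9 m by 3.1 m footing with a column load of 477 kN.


A = 1.9 * 3.1 = 5.89 m^2
q = P / A = 477 / 5.89
= 80.9847 kPa

80.9847 kPa


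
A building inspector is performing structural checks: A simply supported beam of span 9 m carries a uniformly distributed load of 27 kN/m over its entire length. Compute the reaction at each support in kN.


Total load = w * L = 27 * 9 = 243 kN
By symmetry, each reaction R = total / 2 = 243 / 2 = 121.5 kN

121.5 kN


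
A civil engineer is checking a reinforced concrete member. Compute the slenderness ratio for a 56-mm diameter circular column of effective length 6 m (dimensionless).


Radius of gyration r = d / 4 = 56 / 4 = 14.0 mm
L_eff = 6000.0 mm
Slenderness ratio = L / r = 6000.0 / 14.0 = 428.57 (dimensionless)

428.57 (dimensionless)


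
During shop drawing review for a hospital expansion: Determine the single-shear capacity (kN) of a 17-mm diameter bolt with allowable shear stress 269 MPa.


A = pi * d^2 / 4 = pi * 17^2 / 4 = 226.9801 mm^2
V = f_v * A / 1000 = 269 * 226.9801 / 1000
= 61.0576 kN

61.0576 kN


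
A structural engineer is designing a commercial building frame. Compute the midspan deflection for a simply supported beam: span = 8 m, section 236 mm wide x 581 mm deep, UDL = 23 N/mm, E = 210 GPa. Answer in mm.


I = 236 * 581^3 / 12 = 3857084506.33 mm^4
L = 8000.0 mm, w = 23 N/mm, E = 210000.0 MPa
delta = 5 * w * L^4 / (384 * E * I)
= 5 * 23 * 8000.0^4 / (384 * 210000.0 * 3857084506.33)
= 1.5144 mm

1.5144 mm


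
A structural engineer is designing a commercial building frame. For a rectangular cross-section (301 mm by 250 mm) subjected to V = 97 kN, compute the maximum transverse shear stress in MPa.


A = b * h = 301 * 250 = 75250 mm^2
V = 97 kN = 97000.0 N
tau_max = 1.5 * V / A = 1.5 * 97000.0 / 75250
= 1.9336 MPa

1.9336 MPa


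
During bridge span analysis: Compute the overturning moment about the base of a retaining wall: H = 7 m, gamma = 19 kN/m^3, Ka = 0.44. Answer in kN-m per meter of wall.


Pa = 0.5 * Ka * gamma * H^2
= 0.5 * 0.44 * 19 * 7^2
= 204.82 kN/m
Arm = H / 3 = 7 / 3 = 2.3333 m
Mo = Pa * arm = Pa * H / 3 = 204.82 * 7 / 3 = 477.9133 kN-m/m

477.9133 kN-m/m


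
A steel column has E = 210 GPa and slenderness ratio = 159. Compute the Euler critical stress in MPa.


sigma_cr = pi^2 * E / lambda^2
= 9.8696 * 210000.0 / 159^2
= 9.8696 * 210000.0 / 25281
= 81.9832 MPa

81.9832 MPa


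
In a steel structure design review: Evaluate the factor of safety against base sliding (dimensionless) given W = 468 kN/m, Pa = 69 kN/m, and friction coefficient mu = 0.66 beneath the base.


Resisting force = mu * W = 0.66 * 468 = 308.88 kN/m
FOS = Resisting / Driving = 308.88 / 69
= 4.4765 (dimensionless)

4.4765 (dimensionless)


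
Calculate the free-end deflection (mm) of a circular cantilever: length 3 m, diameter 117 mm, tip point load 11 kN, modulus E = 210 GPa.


I = pi * d^4 / 64 = pi * 117^4 / 64 = 9198422.33 mm^4
L = 3000.0 mm, P = 11000.0 N, E = 210000.0 MPa
delta = P * L^3 / (3 * E * I)
= 11000.0 * 3000.0^3 / (3 * 210000.0 * 9198422.33)
= 51.251 mm

51.251 mm


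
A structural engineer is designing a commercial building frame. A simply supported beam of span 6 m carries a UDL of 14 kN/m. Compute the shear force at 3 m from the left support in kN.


R_A = w * L / 2 = 14 * 6 / 2 = 42.0 kN
V(x) = R_A - w * x = 42.0 - 14 * 3
= 0.0 kN

0.0 kN


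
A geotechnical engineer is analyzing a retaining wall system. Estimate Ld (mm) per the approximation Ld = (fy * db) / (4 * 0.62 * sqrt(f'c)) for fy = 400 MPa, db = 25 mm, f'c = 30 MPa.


Ld = (fy * db) / (4 * 0.62 * sqrt(f'c))
= (400 * 25) / (4 * 0.62 * sqrt(30))
= 10000 / 13.5835
= 736.19 mm

736.19 mm


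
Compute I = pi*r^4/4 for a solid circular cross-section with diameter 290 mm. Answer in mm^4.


r = d / 2 = 290 / 2 = 145.0 mm
I = pi * r^4 / 4 = pi * 145.0^4 / 4
= 347185749.0 mm^4

347185749.0 mm^4


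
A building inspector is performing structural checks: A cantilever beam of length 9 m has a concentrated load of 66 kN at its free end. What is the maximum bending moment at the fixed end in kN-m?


For a cantilever with a point load at the free end:
M_max = P * L = 66 * 9 = 594 kN-m

594 kN-m


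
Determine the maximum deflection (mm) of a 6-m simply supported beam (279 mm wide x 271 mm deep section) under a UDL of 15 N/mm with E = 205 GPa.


I = 279 * 271^3 / 12 = 462733380.75 mm^4
L = 6000.0 mm, w = 15 N/mm, E = 205000.0 MPa
delta = 5 * w * L^4 / (384 * E * I)
= 5 * 15 * 6000.0^4 / (384 * 205000.0 * 462733380.75)
= 2.6684 mm

2.6684 mm


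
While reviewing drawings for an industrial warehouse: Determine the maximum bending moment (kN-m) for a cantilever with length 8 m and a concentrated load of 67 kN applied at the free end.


For a cantilever with a point load at the free end:
M_max = P * L = 67 * 8 = 536 kN-m

536 kN-m


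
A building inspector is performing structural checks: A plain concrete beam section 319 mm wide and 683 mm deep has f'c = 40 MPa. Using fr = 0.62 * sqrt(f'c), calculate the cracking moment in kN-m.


fr = 0.62 * sqrt(40) = 0.62 * 6.3246 = 3.9212 MPa
I = 319 * 683^3 / 12 = 8469768654.42 mm^4
y_t = 341.5 mm
M_cr = fr * I / y_t = 3.9212 * 8469768654.42 / 341.5 N-mm
= 97.2529 kN-m

97.2529 kN-m


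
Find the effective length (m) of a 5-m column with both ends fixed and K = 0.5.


L_eff = K * L
= 0.5 * 5
= 2.5 m

2.5 m


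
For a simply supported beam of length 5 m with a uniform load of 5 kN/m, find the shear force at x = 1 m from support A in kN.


R_A = w * L / 2 = 5 * 5 / 2 = 12.5 kN
V(x) = R_A - w * x = 12.5 - 5 * 1
= 7.5 kN

7.5 kN


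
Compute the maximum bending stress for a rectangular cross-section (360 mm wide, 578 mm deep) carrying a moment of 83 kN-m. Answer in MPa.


I = b * h^3 / 12 = 360 * 578^3 / 12 = 5793016560.0 mm^4
y = h / 2 = 578 / 2 = 289.0 mm
M = 83 kN-m = 83000000.0 N-mm
sigma = M * y / I = 83000000.0 * 289.0 / 5793016560.0
= 4.14 MPa

4.14 MPa


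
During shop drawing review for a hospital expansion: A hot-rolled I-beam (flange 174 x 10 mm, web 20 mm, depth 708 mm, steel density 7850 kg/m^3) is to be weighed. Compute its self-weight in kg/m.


A_flanges = 2 * 174 * 10 = 3480 mm^2
A_web = (708 - 2 * 10) * 20 = 13760 mm^2
A_total = 3480 + 13760 = 17240 mm^2 = 0.017240 m^2
Weight = rho * A = 7850 * 0.017240 = 135.334 kg/m

135.334 kg/m


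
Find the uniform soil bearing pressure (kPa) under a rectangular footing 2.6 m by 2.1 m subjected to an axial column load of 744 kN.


A = 2.6 * 2.1 = 5.46 m^2
q = P / A = 744 / 5.46
= 136.2637 kPa

136.2637 kPa


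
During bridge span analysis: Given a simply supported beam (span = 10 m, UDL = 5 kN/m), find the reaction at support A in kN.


Total load = w * L = 5 * 10 = 50 kN
By symmetry, each reaction R = total / 2 = 50 / 2 = 25.0 kN

25.0 kN


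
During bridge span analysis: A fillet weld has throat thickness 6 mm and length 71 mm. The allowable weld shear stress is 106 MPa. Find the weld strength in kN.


Strength = throat * length * allowable stress
= 6 * 71 * 106 N
= 45156 N
= 45.16 kN

45.16 kN


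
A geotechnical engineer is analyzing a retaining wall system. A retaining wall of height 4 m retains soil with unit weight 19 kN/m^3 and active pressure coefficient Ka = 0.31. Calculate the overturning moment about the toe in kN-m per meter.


Pa = 0.5 * Ka * gamma * H^2
= 0.5 * 0.31 * 19 * 4^2
= 47.12 kN/m
Arm = H / 3 = 4 / 3 = 1.3333 m
Mo = Pa * arm = Pa * H / 3 = 47.12 * 4 / 3 = 62.8267 kN-m/m

62.8267 kN-m/m


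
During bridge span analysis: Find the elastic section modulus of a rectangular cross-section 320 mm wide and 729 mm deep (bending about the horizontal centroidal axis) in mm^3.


S = b * h^2 / 6
= 320 * 729^2 / 6
= 320 * 531441 / 6
= 28343520.0 mm^3

28343520.0 mm^3


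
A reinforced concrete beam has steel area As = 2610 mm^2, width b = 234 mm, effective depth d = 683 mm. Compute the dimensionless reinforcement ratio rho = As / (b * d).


rho = As / (b * d)
= 2610 / (234 * 683)
= 2610 / 159822
= 0.016331 (dimensionless)

0.016331 (dimensionless)


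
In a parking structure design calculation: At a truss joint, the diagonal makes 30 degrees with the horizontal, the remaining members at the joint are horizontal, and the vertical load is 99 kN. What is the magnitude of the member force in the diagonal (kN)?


At the joint, only the diagonal has a vertical component, so vertical equilibrium gives:
F * sin(30) = 99
F = 99 / sin(30)
= 99 / 0.5
= 198.0 kN

198.0 kN


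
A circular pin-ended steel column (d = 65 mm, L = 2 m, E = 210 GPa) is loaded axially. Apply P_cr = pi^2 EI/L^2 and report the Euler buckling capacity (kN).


I = pi * d^4 / 64 = 876240.51 mm^4
L = 2000.0 mm
P_cr = pi^2 * E * I / L^2
= 9.8696 * 210000.0 * 876240.51 / 2000.0^2
= 454027.73 N = 454.0277 kN

454.0277 kN


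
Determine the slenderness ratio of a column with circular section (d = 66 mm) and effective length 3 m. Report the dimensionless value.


Radius of gyration r = d / 4 = 66 / 4 = 16.5 mm
L_eff = 3000.0 mm
Slenderness ratio = L / r = 3000.0 / 16.5 = 181.82 (dimensionless)

181.82 (dimensionless)


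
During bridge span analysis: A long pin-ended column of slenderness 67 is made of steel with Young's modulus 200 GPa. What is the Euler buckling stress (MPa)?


sigma_cr = pi^2 * E / lambda^2
= 9.8696 * 200000.0 / 67^2
= 9.8696 * 200000.0 / 4489
= 439.724 MPa

439.724 MPa


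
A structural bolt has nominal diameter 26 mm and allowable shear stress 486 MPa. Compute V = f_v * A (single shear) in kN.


A = pi * d^2 / 4 = pi * 26^2 / 4 = 530.9292 mm^2
V = f_v * A / 1000 = 486 * 530.9292 / 1000
= 258.0316 kN

258.0316 kN


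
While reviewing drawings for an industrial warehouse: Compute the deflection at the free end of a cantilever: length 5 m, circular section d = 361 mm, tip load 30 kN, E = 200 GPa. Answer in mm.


I = pi * d^4 / 64 = pi * 361^4 / 64 = 833678701.27 mm^4
L = 5000.0 mm, P = 30000.0 N, E = 200000.0 MPa
delta = P * L^3 / (3 * E * I)
= 30000.0 * 5000.0^3 / (3 * 200000.0 * 833678701.27)
= 7.4969 mm

7.4969 mm


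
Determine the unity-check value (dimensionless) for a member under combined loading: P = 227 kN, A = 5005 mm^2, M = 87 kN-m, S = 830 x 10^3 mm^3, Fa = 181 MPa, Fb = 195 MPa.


f_a = P / A = 227000.0 / 5005 = 45.3546 MPa
f_b = M / S = 87000000.0 / 830000.0 = 104.8193 MPa
Ratio = f_a / Fa + f_b / Fb
= 45.3546 / 181 + 104.8193 / 195
= 0.7881 (dimensionless)

0.7881 (dimensionless)


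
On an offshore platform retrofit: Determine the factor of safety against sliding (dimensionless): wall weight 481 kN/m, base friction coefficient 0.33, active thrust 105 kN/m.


Resisting force = mu * W = 0.33 * 481 = 158.73 kN/m
FOS = Resisting / Driving = 158.73 / 105
= 1.5117 (dimensionless)

1.5117 (dimensionless)


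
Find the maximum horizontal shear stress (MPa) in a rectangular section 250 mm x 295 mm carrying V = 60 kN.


A = b * h = 250 * 295 = 73750 mm^2
V = 60 kN = 60000.0 N
tau_max = 1.5 * V / A = 1.5 * 60000.0 / 73750
= 1.2203 MPa

1.2203 MPa


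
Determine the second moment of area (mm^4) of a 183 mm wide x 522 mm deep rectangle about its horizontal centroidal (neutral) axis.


I = b * h^3 / 12
= 183 * 522^3 / 12
= 183 * 142236648 / 12
= 2169108882.0 mm^4

2169108882.0 mm^4


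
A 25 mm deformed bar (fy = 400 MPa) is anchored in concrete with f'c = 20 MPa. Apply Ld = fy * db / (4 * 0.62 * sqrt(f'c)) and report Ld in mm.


Ld = (fy * db) / (4 * 0.62 * sqrt(f'c))
= (400 * 25) / (4 * 0.62 * sqrt(20))
= 10000 / 11.0909
= 901.64 mm

901.64 mm


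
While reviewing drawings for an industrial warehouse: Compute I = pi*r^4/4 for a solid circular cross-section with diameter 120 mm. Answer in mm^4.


r = d / 2 = 120 / 2 = 60.0 mm
I = pi * r^4 / 4 = pi * 60.0^4 / 4
= 10178760.2 mm^4

10178760.2 mm^4


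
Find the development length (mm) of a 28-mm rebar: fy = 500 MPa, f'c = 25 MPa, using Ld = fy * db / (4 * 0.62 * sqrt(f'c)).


Ld = (fy * db) / (4 * 0.62 * sqrt(f'c))
= (500 * 28) / (4 * 0.62 * sqrt(25))
= 14000 / 12.4
= 1129.03 mm

1129.03 mm


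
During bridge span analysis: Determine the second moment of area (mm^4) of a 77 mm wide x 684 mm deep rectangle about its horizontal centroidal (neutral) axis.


I = b * h^3 / 12
= 77 * 684^3 / 12
= 77 * 320013504 / 12
= 2053419984.0 mm^4

2053419984.0 mm^4


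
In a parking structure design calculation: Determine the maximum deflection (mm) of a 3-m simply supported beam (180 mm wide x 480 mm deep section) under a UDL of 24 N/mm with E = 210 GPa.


I = 180 * 480^3 / 12 = 1658880000.0 mm^4
L = 3000.0 mm, w = 24 N/mm, E = 210000.0 MPa
delta = 5 * w * L^4 / (384 * E * I)
= 5 * 24 * 3000.0^4 / (384 * 210000.0 * 1658880000.0)
= 0.0727 mm

0.0727 mm


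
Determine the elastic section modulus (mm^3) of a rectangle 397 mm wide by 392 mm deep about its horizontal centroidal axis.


S = b * h^2 / 6
= 397 * 392^2 / 6
= 397 * 153664 / 6
= 10167434.67 mm^3

10167434.67 mm^3


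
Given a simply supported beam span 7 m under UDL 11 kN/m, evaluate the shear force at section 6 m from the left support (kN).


R_A = w * L / 2 = 11 * 7 / 2 = 38.5 kN
V(x) = R_A - w * x = 38.5 - 11 * 6
= -27.5 kN

-27.5 kN


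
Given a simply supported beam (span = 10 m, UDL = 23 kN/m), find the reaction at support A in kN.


Total load = w * L = 23 * 10 = 230 kN
By symmetry, each reaction R = total / 2 = 230 / 2 = 115.0 kN

115.0 kN


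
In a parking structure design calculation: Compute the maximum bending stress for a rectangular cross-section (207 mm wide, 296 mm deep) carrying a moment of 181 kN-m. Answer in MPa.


I = b * h^3 / 12 = 207 * 296^3 / 12 = 447367296.0 mm^4
y = h / 2 = 296 / 2 = 148.0 mm
M = 181 kN-m = 181000000.0 N-mm
sigma = M * y / I = 181000000.0 * 148.0 / 447367296.0
= 59.88 MPa

59.88 MPa


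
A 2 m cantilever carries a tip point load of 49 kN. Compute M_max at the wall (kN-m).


For a cantilever with a point load at the free end:
M_max = P * L = 49 * 2 = 98 kN-m

98 kN-m


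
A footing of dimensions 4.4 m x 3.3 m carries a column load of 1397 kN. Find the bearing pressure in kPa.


A = 4.4 * 3.3 = 14.52 m^2
q = P / A = 1397 / 14.52
= 96.2121 kPa

96.2121 kPa


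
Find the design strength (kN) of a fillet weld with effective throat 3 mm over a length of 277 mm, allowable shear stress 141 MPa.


Strength = throat * length * allowable stress
= 3 * 277 * 141 N
= 117171 N
= 117.17 kN

117.17 kN


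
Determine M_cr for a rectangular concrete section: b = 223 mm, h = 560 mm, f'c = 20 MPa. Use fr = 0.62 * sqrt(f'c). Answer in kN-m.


fr = 0.62 * sqrt(20) = 0.62 * 4.4721 = 2.7727 MPa
I = 223 * 560^3 / 12 = 3263530666.67 mm^4
y_t = 280.0 mm
M_cr = fr * I / y_t = 2.7727 * 3263530666.67 / 280.0 N-mm
= 32.3174 kN-m

32.3174 kN-m


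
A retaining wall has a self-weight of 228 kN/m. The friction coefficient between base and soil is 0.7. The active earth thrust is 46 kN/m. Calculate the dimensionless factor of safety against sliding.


Resisting force = mu * W = 0.7 * 228 = 159.6 kN/m
FOS = Resisting / Driving = 159.6 / 46
= 3.4696 (dimensionless)

3.4696 (dimensionless)


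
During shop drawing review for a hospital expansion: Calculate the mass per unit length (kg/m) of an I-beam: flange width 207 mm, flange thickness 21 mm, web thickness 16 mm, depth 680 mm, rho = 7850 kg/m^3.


A_flanges = 2 * 207 * 21 = 8694 mm^2
A_web = (680 - 2 * 21) * 16 = 10208 mm^2
A_total = 8694 + 10208 = 18902 mm^2 = 0.018902 m^2
Weight = rho * A = 7850 * 0.018902 = 148.3807 kg/m

148.3807 kg/m


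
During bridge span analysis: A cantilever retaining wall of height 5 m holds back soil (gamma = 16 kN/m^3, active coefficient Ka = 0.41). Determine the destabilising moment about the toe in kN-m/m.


Pa = 0.5 * Ka * gamma * H^2
= 0.5 * 0.41 * 16 * 5^2
= 82.0 kN/m
Arm = H / 3 = 5 / 3 = 1.6667 m
Mo = Pa * arm = Pa * H / 3 = 82.0 * 5 / 3 = 136.6667 kN-m/m

136.6667 kN-m/m


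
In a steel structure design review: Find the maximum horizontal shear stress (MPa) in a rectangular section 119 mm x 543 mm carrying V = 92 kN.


A = b * h = 119 * 543 = 64617 mm^2
V = 92 kN = 92000.0 N
tau_max = 1.5 * V / A = 1.5 * 92000.0 / 64617
= 2.1357 MPa

2.1357 MPa


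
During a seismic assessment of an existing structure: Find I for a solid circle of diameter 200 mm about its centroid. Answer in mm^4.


r = d / 2 = 200 / 2 = 100.0 mm
I = pi * r^4 / 4 = pi * 100.0^4 / 4
= 78539816.34 mm^4

78539816.34 mm^4


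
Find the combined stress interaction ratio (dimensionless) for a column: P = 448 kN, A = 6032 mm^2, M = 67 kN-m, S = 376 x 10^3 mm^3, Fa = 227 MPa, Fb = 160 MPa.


f_a = P / A = 448000.0 / 6032 = 74.2706 MPa
f_b = M / S = 67000000.0 / 376000.0 = 178.1915 MPa
Ratio = f_a / Fa + f_b / Fb
= 74.2706 / 227 + 178.1915 / 160
= 1.4409 (dimensionless)

1.4409 (dimensionless)


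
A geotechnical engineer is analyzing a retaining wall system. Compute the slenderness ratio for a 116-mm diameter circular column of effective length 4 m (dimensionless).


Radius of gyration r = d / 4 = 116 / 4 = 29.0 mm
L_eff = 4000.0 mm
Slenderness ratio = L / r = 4000.0 / 29.0 = 137.93 (dimensionless)

137.93 (dimensionless)


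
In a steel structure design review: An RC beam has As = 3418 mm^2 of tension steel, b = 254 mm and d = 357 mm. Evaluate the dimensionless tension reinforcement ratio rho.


rho = As / (b * d)
= 3418 / (254 * 357)
= 3418 / 90678
= 0.037694 (dimensionless)

0.037694 (dimensionless)


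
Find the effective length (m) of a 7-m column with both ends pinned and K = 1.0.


L_eff = K * L
= 1.0 * 7
= 7.0 m

7.0 m


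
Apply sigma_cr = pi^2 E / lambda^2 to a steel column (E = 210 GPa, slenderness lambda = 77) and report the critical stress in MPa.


sigma_cr = pi^2 * E / lambda^2
= 9.8696 * 210000.0 / 77^2
= 9.8696 * 210000.0 / 5929
= 349.5728 MPa

349.5728 MPa


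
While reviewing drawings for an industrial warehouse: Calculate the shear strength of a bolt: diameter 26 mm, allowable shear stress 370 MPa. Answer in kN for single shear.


A = pi * d^2 / 4 = pi * 26^2 / 4 = 530.9292 mm^2
V = f_v * A / 1000 = 370 * 530.9292 / 1000
= 196.4438 kN

196.4438 kN


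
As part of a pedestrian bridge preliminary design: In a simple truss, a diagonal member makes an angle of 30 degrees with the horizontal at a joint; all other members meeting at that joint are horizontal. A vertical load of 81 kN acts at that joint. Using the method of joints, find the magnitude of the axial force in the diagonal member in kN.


At the joint, only the diagonal has a vertical component, so vertical equilibrium gives:
F * sin(30) = 81
F = 81 / sin(30)
= 81 / 0.5
= 162.0 kN

162.0 kN


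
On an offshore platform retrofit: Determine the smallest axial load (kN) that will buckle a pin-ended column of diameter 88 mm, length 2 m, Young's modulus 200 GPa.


I = pi * d^4 / 64 = 2943747.71 mm^4
L = 2000.0 mm
P_cr = pi^2 * E * I / L^2
= 9.8696 * 200000.0 * 2943747.71 / 2000.0^2
= 1452681.27 N = 1452.6813 kN

1452.6813 kN


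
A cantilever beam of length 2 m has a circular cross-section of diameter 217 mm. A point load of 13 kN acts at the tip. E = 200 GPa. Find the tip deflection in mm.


I = pi * d^4 / 64 = pi * 217^4 / 64 = 108845087.82 mm^4
L = 2000.0 mm, P = 13000.0 N, E = 200000.0 MPa
delta = P * L^3 / (3 * E * I)
= 13000.0 * 2000.0^3 / (3 * 200000.0 * 108845087.82)
= 1.5925 mm

1.5925 mm


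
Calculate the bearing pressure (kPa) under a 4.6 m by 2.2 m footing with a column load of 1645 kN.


A = 4.6 * 2.2 = 10.12 m^2
q = P / A = 1645 / 10.12
= 162.5494 kPa

162.5494 kPa


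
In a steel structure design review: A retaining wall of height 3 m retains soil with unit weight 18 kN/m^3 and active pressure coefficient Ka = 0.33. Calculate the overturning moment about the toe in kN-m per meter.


Pa = 0.5 * Ka * gamma * H^2
= 0.5 * 0.33 * 18 * 3^2
= 26.73 kN/m
Arm = H / 3 = 3 / 3 = 1.0 m
Mo = Pa * arm = Pa * H / 3 = 26.73 * 3 / 3 = 26.73 kN-m/m

26.73 kN-m/m


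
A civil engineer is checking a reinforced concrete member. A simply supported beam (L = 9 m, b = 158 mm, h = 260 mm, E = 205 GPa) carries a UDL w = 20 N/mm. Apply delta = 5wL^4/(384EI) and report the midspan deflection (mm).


I = 158 * 260^3 / 12 = 231417333.33 mm^4
L = 9000.0 mm, w = 20 N/mm, E = 205000.0 MPa
delta = 5 * w * L^4 / (384 * E * I)
= 5 * 20 * 9000.0^4 / (384 * 205000.0 * 231417333.33)
= 36.0155 mm

36.0155 mm


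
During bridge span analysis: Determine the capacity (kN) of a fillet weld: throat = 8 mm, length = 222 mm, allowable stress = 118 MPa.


Strength = throat * length * allowable stress
= 8 * 222 * 118 N
= 209568 N
= 209.57 kN

209.57 kN


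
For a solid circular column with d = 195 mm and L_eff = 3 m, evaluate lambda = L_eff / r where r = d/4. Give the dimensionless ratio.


Radius of gyration r = d / 4 = 195 / 4 = 48.75 mm
L_eff = 3000.0 mm
Slenderness ratio = L / r = 3000.0 / 48.75 = 61.54 (dimensionless)

61.54 (dimensionless)


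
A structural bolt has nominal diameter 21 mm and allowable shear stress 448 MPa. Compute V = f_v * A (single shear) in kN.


A = pi * d^2 / 4 = pi * 21^2 / 4 = 346.3606 mm^2
V = f_v * A / 1000 = 448 * 346.3606 / 1000
= 155.1695 kN

155.1695 kN


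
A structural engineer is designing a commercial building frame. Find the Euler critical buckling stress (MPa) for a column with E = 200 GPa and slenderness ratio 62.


sigma_cr = pi^2 * E / lambda^2
= 9.8696 * 200000.0 / 62^2
= 9.8696 * 200000.0 / 3844
= 513.507 MPa

513.507 MPa


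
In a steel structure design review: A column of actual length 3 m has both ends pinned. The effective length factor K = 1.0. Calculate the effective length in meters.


L_eff = K * L
= 1.0 * 3
= 3.0 m

3.0 m


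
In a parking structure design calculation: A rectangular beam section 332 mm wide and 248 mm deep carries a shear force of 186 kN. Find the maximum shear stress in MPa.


A = b * h = 332 * 248 = 82336 mm^2
V = 186 kN = 186000.0 N
tau_max = 1.5 * V / A = 1.5 * 186000.0 / 82336
= 3.3886 MPa

3.3886 MPa


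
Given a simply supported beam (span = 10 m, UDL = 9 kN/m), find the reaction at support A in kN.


Total load = w * L = 9 * 10 = 90 kN
By symmetry, each reaction R = total / 2 = 90 / 2 = 45.0 kN

45.0 kN


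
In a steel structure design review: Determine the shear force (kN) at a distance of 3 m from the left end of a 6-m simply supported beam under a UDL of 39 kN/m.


R_A = w * L / 2 = 39 * 6 / 2 = 117.0 kN
V(x) = R_A - w * x = 117.0 - 39 * 3
= 0.0 kN

0.0 kN


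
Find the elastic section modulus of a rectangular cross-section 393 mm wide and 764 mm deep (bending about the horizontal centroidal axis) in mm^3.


S = b * h^2 / 6
= 393 * 764^2 / 6
= 393 * 583696 / 6
= 38232088.0 mm^3

38232088.0 mm^3


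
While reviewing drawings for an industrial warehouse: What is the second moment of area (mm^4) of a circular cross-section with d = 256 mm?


r = d / 2 = 256 / 2 = 128.0 mm
I = pi * r^4 / 4 = pi * 128.0^4 / 4
= 210828714.13 mm^4

210828714.13 mm^4


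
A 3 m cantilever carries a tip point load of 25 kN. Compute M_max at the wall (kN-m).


For a cantilever with a point load at the free end:
M_max = P * L = 25 * 3 = 75 kN-m

75 kN-m


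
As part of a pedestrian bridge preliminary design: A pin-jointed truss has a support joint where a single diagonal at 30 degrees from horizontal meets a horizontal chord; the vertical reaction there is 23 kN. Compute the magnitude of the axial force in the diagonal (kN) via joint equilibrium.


At the joint, only the diagonal has a vertical component, so vertical equilibrium gives:
F * sin(30) = 23
F = 23 / sin(30)
= 23 / 0.5
= 46.0 kN

46.0 kN


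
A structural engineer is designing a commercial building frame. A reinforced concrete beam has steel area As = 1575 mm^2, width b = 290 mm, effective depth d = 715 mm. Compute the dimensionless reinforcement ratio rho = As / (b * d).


rho = As / (b * d)
= 1575 / (290 * 715)
= 1575 / 207350
= 0.007596 (dimensionless)

0.007596 (dimensionless)


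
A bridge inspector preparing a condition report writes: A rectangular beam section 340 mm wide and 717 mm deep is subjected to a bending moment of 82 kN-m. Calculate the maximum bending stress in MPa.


I = b * h^3 / 12 = 340 * 717^3 / 12 = 10443718035.0 mm^4
y = h / 2 = 717 / 2 = 358.5 mm
M = 82 kN-m = 82000000.0 N-mm
sigma = M * y / I = 82000000.0 * 358.5 / 10443718035.0
= 2.81 MPa

2.81 MPa


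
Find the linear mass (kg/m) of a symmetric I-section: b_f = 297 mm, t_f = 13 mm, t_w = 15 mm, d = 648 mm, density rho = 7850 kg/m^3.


A_flanges = 2 * 297 * 13 = 7722 mm^2
A_web = (648 - 2 * 13) * 15 = 9330 mm^2
A_total = 7722 + 9330 = 17052 mm^2 = 0.017052 m^2
Weight = rho * A = 7850 * 0.017052 = 133.8582 kg/m

133.8582 kg/m


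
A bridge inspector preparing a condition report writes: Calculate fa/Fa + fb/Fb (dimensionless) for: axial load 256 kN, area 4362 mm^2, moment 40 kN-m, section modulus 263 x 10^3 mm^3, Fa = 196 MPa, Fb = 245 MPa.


f_a = P / A = 256000.0 / 4362 = 58.6887 MPa
f_b = M / S = 40000000.0 / 263000.0 = 152.0913 MPa
Ratio = f_a / Fa + f_b / Fb
= 58.6887 / 196 + 152.0913 / 245
= 0.9202 (dimensionless)

0.9202 (dimensionless)


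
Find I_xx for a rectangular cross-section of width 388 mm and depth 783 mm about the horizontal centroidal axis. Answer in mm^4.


I = b * h^3 / 12
= 388 * 783^3 / 12
= 388 * 480048687 / 12
= 15521574213.0 mm^4

15521574213.0 mm^4


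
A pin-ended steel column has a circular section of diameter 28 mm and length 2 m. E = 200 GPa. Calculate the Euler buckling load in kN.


I = pi * d^4 / 64 = 30171.86 mm^4
L = 2000.0 mm
P_cr = pi^2 * E * I / L^2
= 9.8696 * 200000.0 * 30171.86 / 2000.0^2
= 14889.21 N = 14.8892 kN

14.8892 kN


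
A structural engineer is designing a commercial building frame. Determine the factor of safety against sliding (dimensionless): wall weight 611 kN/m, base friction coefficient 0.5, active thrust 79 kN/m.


Resisting force = mu * W = 0.5 * 611 = 305.5 kN/m
FOS = Resisting / Driving = 305.5 / 79
= 3.8671 (dimensionless)

3.8671 (dimensionless)


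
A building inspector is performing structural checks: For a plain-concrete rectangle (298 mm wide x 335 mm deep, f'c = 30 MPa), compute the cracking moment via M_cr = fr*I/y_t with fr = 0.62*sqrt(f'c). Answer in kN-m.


fr = 0.62 * sqrt(30) = 0.62 * 5.4772 = 3.3959 MPa
I = 298 * 335^3 / 12 = 933618479.17 mm^4
y_t = 167.5 mm
M_cr = fr * I / y_t = 3.3959 * 933618479.17 / 167.5 N-mm
= 18.9281 kN-m

18.9281 kN-m


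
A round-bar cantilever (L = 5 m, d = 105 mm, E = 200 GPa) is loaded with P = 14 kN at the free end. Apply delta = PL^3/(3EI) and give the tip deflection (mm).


I = pi * d^4 / 64 = pi * 105^4 / 64 = 5966602.35 mm^4
L = 5000.0 mm, P = 14000.0 N, E = 200000.0 MPa
delta = P * L^3 / (3 * E * I)
= 14000.0 * 5000.0^3 / (3 * 200000.0 * 5966602.35)
= 488.8321 mm

488.8321 mm


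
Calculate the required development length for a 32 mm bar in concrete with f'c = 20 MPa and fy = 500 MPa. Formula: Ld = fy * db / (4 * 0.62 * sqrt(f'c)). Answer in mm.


Ld = (fy * db) / (4 * 0.62 * sqrt(f'c))
= (500 * 32) / (4 * 0.62 * sqrt(20))
= 16000 / 11.0909
= 1442.62 mm

1442.62 mm


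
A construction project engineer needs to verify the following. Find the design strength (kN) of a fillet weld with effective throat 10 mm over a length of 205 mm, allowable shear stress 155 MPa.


Strength = throat * length * allowable stress
= 10 * 205 * 155 N
= 317750 N
= 317.75 kN

317.75 kN


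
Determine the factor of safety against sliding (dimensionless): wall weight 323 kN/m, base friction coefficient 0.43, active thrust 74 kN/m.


Resisting force = mu * W = 0.43 * 323 = 138.89 kN/m
FOS = Resisting / Driving = 138.89 / 74
= 1.8769 (dimensionless)

1.8769 (dimensionless)


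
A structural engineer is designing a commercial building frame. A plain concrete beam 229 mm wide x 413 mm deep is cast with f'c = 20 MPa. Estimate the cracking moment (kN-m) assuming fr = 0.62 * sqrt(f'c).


fr = 0.62 * sqrt(20) = 0.62 * 4.4721 = 2.7727 MPa
I = 229 * 413^3 / 12 = 1344325359.42 mm^4
y_t = 206.5 mm
M_cr = fr * I / y_t = 2.7727 * 1344325359.42 / 206.5 N-mm
= 18.0506 kN-m

18.0506 kN-m


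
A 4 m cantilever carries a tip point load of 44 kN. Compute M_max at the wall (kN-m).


For a cantilever with a point load at the free end:
M_max = P * L = 44 * 4 = 176 kN-m

176 kN-m


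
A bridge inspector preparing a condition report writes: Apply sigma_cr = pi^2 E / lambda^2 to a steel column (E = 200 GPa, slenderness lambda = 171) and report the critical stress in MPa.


sigma_cr = pi^2 * E / lambda^2
= 9.8696 * 200000.0 / 171^2
= 9.8696 * 200000.0 / 29241
= 67.5052 MPa

67.5052 MPa


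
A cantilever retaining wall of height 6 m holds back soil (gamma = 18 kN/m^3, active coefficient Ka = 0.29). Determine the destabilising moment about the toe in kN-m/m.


Pa = 0.5 * Ka * gamma * H^2
= 0.5 * 0.29 * 18 * 6^2
= 93.96 kN/m
Arm = H / 3 = 6 / 3 = 2.0 m
Mo = Pa * arm = Pa * H / 3 = 93.96 * 6 / 3 = 187.92 kN-m/m

187.92 kN-m/m


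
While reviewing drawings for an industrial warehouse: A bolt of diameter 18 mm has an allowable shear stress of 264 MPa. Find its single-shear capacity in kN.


A = pi * d^2 / 4 = pi * 18^2 / 4 = 254.469 mm^2
V = f_v * A / 1000 = 264 * 254.469 / 1000
= 67.1798 kN

67.1798 kN


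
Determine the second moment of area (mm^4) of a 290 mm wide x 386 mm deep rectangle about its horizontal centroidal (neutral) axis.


I = b * h^3 / 12
= 290 * 386^3 / 12
= 290 * 57512456 / 12
= 1389884353.33 mm^4

1389884353.33 mm^4


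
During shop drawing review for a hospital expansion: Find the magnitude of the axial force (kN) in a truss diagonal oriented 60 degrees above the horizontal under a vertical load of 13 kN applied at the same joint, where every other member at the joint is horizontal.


At the joint, only the diagonal has a vertical component, so vertical equilibrium gives:
F * sin(60) = 13
F = 13 / sin(60)
= 13 / 0.866025
= 15.01 kN

15.01 kN


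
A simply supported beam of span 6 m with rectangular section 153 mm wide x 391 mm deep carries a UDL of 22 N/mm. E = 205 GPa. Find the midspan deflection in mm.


I = 153 * 391^3 / 12 = 762150005.25 mm^4
L = 6000.0 mm, w = 22 N/mm, E = 205000.0 MPa
delta = 5 * w * L^4 / (384 * E * I)
= 5 * 22 * 6000.0^4 / (384 * 205000.0 * 762150005.25)
= 2.3761 mm

2.3761 mm


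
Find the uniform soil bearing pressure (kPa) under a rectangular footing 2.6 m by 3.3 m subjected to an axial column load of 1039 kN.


A = 2.6 * 3.3 = 8.58 m^2
q = P / A = 1039 / 8.58
= 121.0956 kPa

121.0956 kPa


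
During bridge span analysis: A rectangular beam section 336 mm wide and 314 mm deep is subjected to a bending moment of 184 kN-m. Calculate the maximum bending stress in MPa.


I = b * h^3 / 12 = 336 * 314^3 / 12 = 866856032.0 mm^4
y = h / 2 = 314 / 2 = 157.0 mm
M = 184 kN-m = 184000000.0 N-mm
sigma = M * y / I = 184000000.0 * 157.0 / 866856032.0
= 33.33 MPa

33.33 MPa


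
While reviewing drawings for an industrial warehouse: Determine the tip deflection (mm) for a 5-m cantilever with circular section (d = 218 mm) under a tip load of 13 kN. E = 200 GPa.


I = pi * d^4 / 64 = pi * 218^4 / 64 = 110865360.4 mm^4
L = 5000.0 mm, P = 13000.0 N, E = 200000.0 MPa
delta = P * L^3 / (3 * E * I)
= 13000.0 * 5000.0^3 / (3 * 200000.0 * 110865360.4)
= 24.429 mm

24.429 mm


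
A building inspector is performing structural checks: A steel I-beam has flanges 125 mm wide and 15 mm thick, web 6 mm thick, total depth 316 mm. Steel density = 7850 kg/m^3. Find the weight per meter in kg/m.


A_flanges = 2 * 125 * 15 = 3750 mm^2
A_web = (316 - 2 * 15) * 6 = 1716 mm^2
A_total = 3750 + 1716 = 5466 mm^2 = 0.005466 m^2
Weight = rho * A = 7850 * 0.005466 = 42.9081 kg/m

42.9081 kg/m


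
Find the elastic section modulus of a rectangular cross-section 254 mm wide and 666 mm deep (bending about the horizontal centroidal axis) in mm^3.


S = b * h^2 / 6
= 254 * 666^2 / 6
= 254 * 443556 / 6
= 18777204.0 mm^3

18777204.0 mm^3


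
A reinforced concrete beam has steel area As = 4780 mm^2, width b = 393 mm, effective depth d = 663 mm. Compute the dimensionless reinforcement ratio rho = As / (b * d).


rho = As / (b * d)
= 4780 / (393 * 663)
= 4780 / 260559
= 0.018345 (dimensionless)

0.018345 (dimensionless)


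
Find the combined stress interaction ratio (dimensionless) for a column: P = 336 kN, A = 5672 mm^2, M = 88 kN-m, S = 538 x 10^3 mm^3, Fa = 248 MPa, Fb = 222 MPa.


f_a = P / A = 336000.0 / 5672 = 59.2384 MPa
f_b = M / S = 88000000.0 / 538000.0 = 163.5688 MPa
Ratio = f_a / Fa + f_b / Fb
= 59.2384 / 248 + 163.5688 / 222
= 0.9757 (dimensionless)

0.9757 (dimensionless)


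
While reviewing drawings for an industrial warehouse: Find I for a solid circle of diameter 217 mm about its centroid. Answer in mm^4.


r = d / 2 = 217 / 2 = 108.5 mm
I = pi * r^4 / 4 = pi * 108.5^4 / 4
= 108845087.82 mm^4

108845087.82 mm^4


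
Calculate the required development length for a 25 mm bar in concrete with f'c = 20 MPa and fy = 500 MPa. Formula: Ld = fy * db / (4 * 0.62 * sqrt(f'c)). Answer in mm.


Ld = (fy * db) / (4 * 0.62 * sqrt(f'c))
= (500 * 25) / (4 * 0.62 * sqrt(20))
= 12500 / 11.0909
= 1127.05 mm

1127.05 mm


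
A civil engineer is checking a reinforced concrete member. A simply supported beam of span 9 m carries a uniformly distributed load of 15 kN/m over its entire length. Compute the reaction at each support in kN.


Total load = w * L = 15 * 9 = 135 kN
By symmetry, each reaction R = total / 2 = 135 / 2 = 67.5 kN

67.5 kN
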